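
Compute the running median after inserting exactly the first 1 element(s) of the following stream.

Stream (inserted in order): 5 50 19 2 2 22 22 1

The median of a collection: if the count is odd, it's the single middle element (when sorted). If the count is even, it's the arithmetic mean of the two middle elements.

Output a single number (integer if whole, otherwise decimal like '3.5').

Step 1: insert 5 -> lo=[5] (size 1, max 5) hi=[] (size 0) -> median=5

Answer: 5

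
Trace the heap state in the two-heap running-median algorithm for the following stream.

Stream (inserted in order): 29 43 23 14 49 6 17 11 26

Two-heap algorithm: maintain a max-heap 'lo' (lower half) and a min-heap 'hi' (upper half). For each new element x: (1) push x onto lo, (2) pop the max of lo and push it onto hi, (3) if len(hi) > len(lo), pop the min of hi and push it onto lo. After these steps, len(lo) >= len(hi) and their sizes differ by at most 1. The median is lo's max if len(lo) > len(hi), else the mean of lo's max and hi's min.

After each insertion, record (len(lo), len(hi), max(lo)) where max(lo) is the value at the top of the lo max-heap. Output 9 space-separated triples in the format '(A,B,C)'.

Step 1: insert 29 -> lo=[29] hi=[] -> (len(lo)=1, len(hi)=0, max(lo)=29)
Step 2: insert 43 -> lo=[29] hi=[43] -> (len(lo)=1, len(hi)=1, max(lo)=29)
Step 3: insert 23 -> lo=[23, 29] hi=[43] -> (len(lo)=2, len(hi)=1, max(lo)=29)
Step 4: insert 14 -> lo=[14, 23] hi=[29, 43] -> (len(lo)=2, len(hi)=2, max(lo)=23)
Step 5: insert 49 -> lo=[14, 23, 29] hi=[43, 49] -> (len(lo)=3, len(hi)=2, max(lo)=29)
Step 6: insert 6 -> lo=[6, 14, 23] hi=[29, 43, 49] -> (len(lo)=3, len(hi)=3, max(lo)=23)
Step 7: insert 17 -> lo=[6, 14, 17, 23] hi=[29, 43, 49] -> (len(lo)=4, len(hi)=3, max(lo)=23)
Step 8: insert 11 -> lo=[6, 11, 14, 17] hi=[23, 29, 43, 49] -> (len(lo)=4, len(hi)=4, max(lo)=17)
Step 9: insert 26 -> lo=[6, 11, 14, 17, 23] hi=[26, 29, 43, 49] -> (len(lo)=5, len(hi)=4, max(lo)=23)

Answer: (1,0,29) (1,1,29) (2,1,29) (2,2,23) (3,2,29) (3,3,23) (4,3,23) (4,4,17) (5,4,23)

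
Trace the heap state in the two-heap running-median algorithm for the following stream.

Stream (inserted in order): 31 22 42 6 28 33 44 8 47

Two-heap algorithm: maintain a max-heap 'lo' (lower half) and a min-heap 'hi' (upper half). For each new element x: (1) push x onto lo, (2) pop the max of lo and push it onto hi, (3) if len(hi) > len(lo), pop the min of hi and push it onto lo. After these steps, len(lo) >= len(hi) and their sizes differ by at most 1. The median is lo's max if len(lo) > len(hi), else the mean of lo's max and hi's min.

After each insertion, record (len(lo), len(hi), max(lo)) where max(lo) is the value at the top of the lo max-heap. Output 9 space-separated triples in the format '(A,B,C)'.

Answer: (1,0,31) (1,1,22) (2,1,31) (2,2,22) (3,2,28) (3,3,28) (4,3,31) (4,4,28) (5,4,31)

Derivation:
Step 1: insert 31 -> lo=[31] hi=[] -> (len(lo)=1, len(hi)=0, max(lo)=31)
Step 2: insert 22 -> lo=[22] hi=[31] -> (len(lo)=1, len(hi)=1, max(lo)=22)
Step 3: insert 42 -> lo=[22, 31] hi=[42] -> (len(lo)=2, len(hi)=1, max(lo)=31)
Step 4: insert 6 -> lo=[6, 22] hi=[31, 42] -> (len(lo)=2, len(hi)=2, max(lo)=22)
Step 5: insert 28 -> lo=[6, 22, 28] hi=[31, 42] -> (len(lo)=3, len(hi)=2, max(lo)=28)
Step 6: insert 33 -> lo=[6, 22, 28] hi=[31, 33, 42] -> (len(lo)=3, len(hi)=3, max(lo)=28)
Step 7: insert 44 -> lo=[6, 22, 28, 31] hi=[33, 42, 44] -> (len(lo)=4, len(hi)=3, max(lo)=31)
Step 8: insert 8 -> lo=[6, 8, 22, 28] hi=[31, 33, 42, 44] -> (len(lo)=4, len(hi)=4, max(lo)=28)
Step 9: insert 47 -> lo=[6, 8, 22, 28, 31] hi=[33, 42, 44, 47] -> (len(lo)=5, len(hi)=4, max(lo)=31)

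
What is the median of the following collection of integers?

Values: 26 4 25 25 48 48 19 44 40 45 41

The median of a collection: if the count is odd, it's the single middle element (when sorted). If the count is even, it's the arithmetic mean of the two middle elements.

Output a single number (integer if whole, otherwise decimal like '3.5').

Step 1: insert 26 -> lo=[26] (size 1, max 26) hi=[] (size 0) -> median=26
Step 2: insert 4 -> lo=[4] (size 1, max 4) hi=[26] (size 1, min 26) -> median=15
Step 3: insert 25 -> lo=[4, 25] (size 2, max 25) hi=[26] (size 1, min 26) -> median=25
Step 4: insert 25 -> lo=[4, 25] (size 2, max 25) hi=[25, 26] (size 2, min 25) -> median=25
Step 5: insert 48 -> lo=[4, 25, 25] (size 3, max 25) hi=[26, 48] (size 2, min 26) -> median=25
Step 6: insert 48 -> lo=[4, 25, 25] (size 3, max 25) hi=[26, 48, 48] (size 3, min 26) -> median=25.5
Step 7: insert 19 -> lo=[4, 19, 25, 25] (size 4, max 25) hi=[26, 48, 48] (size 3, min 26) -> median=25
Step 8: insert 44 -> lo=[4, 19, 25, 25] (size 4, max 25) hi=[26, 44, 48, 48] (size 4, min 26) -> median=25.5
Step 9: insert 40 -> lo=[4, 19, 25, 25, 26] (size 5, max 26) hi=[40, 44, 48, 48] (size 4, min 40) -> median=26
Step 10: insert 45 -> lo=[4, 19, 25, 25, 26] (size 5, max 26) hi=[40, 44, 45, 48, 48] (size 5, min 40) -> median=33
Step 11: insert 41 -> lo=[4, 19, 25, 25, 26, 40] (size 6, max 40) hi=[41, 44, 45, 48, 48] (size 5, min 41) -> median=40

Answer: 40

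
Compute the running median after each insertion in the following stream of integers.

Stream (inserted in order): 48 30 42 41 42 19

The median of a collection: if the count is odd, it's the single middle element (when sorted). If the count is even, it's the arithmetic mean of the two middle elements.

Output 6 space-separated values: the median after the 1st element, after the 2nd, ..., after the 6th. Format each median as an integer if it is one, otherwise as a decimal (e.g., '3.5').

Answer: 48 39 42 41.5 42 41.5

Derivation:
Step 1: insert 48 -> lo=[48] (size 1, max 48) hi=[] (size 0) -> median=48
Step 2: insert 30 -> lo=[30] (size 1, max 30) hi=[48] (size 1, min 48) -> median=39
Step 3: insert 42 -> lo=[30, 42] (size 2, max 42) hi=[48] (size 1, min 48) -> median=42
Step 4: insert 41 -> lo=[30, 41] (size 2, max 41) hi=[42, 48] (size 2, min 42) -> median=41.5
Step 5: insert 42 -> lo=[30, 41, 42] (size 3, max 42) hi=[42, 48] (size 2, min 42) -> median=42
Step 6: insert 19 -> lo=[19, 30, 41] (size 3, max 41) hi=[42, 42, 48] (size 3, min 42) -> median=41.5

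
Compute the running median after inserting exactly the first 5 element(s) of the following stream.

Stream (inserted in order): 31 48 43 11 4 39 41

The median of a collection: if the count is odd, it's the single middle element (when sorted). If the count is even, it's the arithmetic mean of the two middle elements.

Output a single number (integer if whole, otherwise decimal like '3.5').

Answer: 31

Derivation:
Step 1: insert 31 -> lo=[31] (size 1, max 31) hi=[] (size 0) -> median=31
Step 2: insert 48 -> lo=[31] (size 1, max 31) hi=[48] (size 1, min 48) -> median=39.5
Step 3: insert 43 -> lo=[31, 43] (size 2, max 43) hi=[48] (size 1, min 48) -> median=43
Step 4: insert 11 -> lo=[11, 31] (size 2, max 31) hi=[43, 48] (size 2, min 43) -> median=37
Step 5: insert 4 -> lo=[4, 11, 31] (size 3, max 31) hi=[43, 48] (size 2, min 43) -> median=31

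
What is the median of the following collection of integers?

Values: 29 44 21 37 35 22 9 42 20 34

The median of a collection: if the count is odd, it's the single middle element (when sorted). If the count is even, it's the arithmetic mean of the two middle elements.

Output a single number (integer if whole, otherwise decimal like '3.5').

Answer: 31.5

Derivation:
Step 1: insert 29 -> lo=[29] (size 1, max 29) hi=[] (size 0) -> median=29
Step 2: insert 44 -> lo=[29] (size 1, max 29) hi=[44] (size 1, min 44) -> median=36.5
Step 3: insert 21 -> lo=[21, 29] (size 2, max 29) hi=[44] (size 1, min 44) -> median=29
Step 4: insert 37 -> lo=[21, 29] (size 2, max 29) hi=[37, 44] (size 2, min 37) -> median=33
Step 5: insert 35 -> lo=[21, 29, 35] (size 3, max 35) hi=[37, 44] (size 2, min 37) -> median=35
Step 6: insert 22 -> lo=[21, 22, 29] (size 3, max 29) hi=[35, 37, 44] (size 3, min 35) -> median=32
Step 7: insert 9 -> lo=[9, 21, 22, 29] (size 4, max 29) hi=[35, 37, 44] (size 3, min 35) -> median=29
Step 8: insert 42 -> lo=[9, 21, 22, 29] (size 4, max 29) hi=[35, 37, 42, 44] (size 4, min 35) -> median=32
Step 9: insert 20 -> lo=[9, 20, 21, 22, 29] (size 5, max 29) hi=[35, 37, 42, 44] (size 4, min 35) -> median=29
Step 10: insert 34 -> lo=[9, 20, 21, 22, 29] (size 5, max 29) hi=[34, 35, 37, 42, 44] (size 5, min 34) -> median=31.5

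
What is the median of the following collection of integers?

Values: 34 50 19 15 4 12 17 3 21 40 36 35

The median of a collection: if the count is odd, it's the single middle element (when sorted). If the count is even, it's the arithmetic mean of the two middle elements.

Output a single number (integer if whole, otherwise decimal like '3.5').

Step 1: insert 34 -> lo=[34] (size 1, max 34) hi=[] (size 0) -> median=34
Step 2: insert 50 -> lo=[34] (size 1, max 34) hi=[50] (size 1, min 50) -> median=42
Step 3: insert 19 -> lo=[19, 34] (size 2, max 34) hi=[50] (size 1, min 50) -> median=34
Step 4: insert 15 -> lo=[15, 19] (size 2, max 19) hi=[34, 50] (size 2, min 34) -> median=26.5
Step 5: insert 4 -> lo=[4, 15, 19] (size 3, max 19) hi=[34, 50] (size 2, min 34) -> median=19
Step 6: insert 12 -> lo=[4, 12, 15] (size 3, max 15) hi=[19, 34, 50] (size 3, min 19) -> median=17
Step 7: insert 17 -> lo=[4, 12, 15, 17] (size 4, max 17) hi=[19, 34, 50] (size 3, min 19) -> median=17
Step 8: insert 3 -> lo=[3, 4, 12, 15] (size 4, max 15) hi=[17, 19, 34, 50] (size 4, min 17) -> median=16
Step 9: insert 21 -> lo=[3, 4, 12, 15, 17] (size 5, max 17) hi=[19, 21, 34, 50] (size 4, min 19) -> median=17
Step 10: insert 40 -> lo=[3, 4, 12, 15, 17] (size 5, max 17) hi=[19, 21, 34, 40, 50] (size 5, min 19) -> median=18
Step 11: insert 36 -> lo=[3, 4, 12, 15, 17, 19] (size 6, max 19) hi=[21, 34, 36, 40, 50] (size 5, min 21) -> median=19
Step 12: insert 35 -> lo=[3, 4, 12, 15, 17, 19] (size 6, max 19) hi=[21, 34, 35, 36, 40, 50] (size 6, min 21) -> median=20

Answer: 20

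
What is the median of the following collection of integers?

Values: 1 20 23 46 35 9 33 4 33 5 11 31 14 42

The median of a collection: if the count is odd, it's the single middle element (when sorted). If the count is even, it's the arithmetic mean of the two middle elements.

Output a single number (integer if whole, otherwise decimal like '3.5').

Answer: 21.5

Derivation:
Step 1: insert 1 -> lo=[1] (size 1, max 1) hi=[] (size 0) -> median=1
Step 2: insert 20 -> lo=[1] (size 1, max 1) hi=[20] (size 1, min 20) -> median=10.5
Step 3: insert 23 -> lo=[1, 20] (size 2, max 20) hi=[23] (size 1, min 23) -> median=20
Step 4: insert 46 -> lo=[1, 20] (size 2, max 20) hi=[23, 46] (size 2, min 23) -> median=21.5
Step 5: insert 35 -> lo=[1, 20, 23] (size 3, max 23) hi=[35, 46] (size 2, min 35) -> median=23
Step 6: insert 9 -> lo=[1, 9, 20] (size 3, max 20) hi=[23, 35, 46] (size 3, min 23) -> median=21.5
Step 7: insert 33 -> lo=[1, 9, 20, 23] (size 4, max 23) hi=[33, 35, 46] (size 3, min 33) -> median=23
Step 8: insert 4 -> lo=[1, 4, 9, 20] (size 4, max 20) hi=[23, 33, 35, 46] (size 4, min 23) -> median=21.5
Step 9: insert 33 -> lo=[1, 4, 9, 20, 23] (size 5, max 23) hi=[33, 33, 35, 46] (size 4, min 33) -> median=23
Step 10: insert 5 -> lo=[1, 4, 5, 9, 20] (size 5, max 20) hi=[23, 33, 33, 35, 46] (size 5, min 23) -> median=21.5
Step 11: insert 11 -> lo=[1, 4, 5, 9, 11, 20] (size 6, max 20) hi=[23, 33, 33, 35, 46] (size 5, min 23) -> median=20
Step 12: insert 31 -> lo=[1, 4, 5, 9, 11, 20] (size 6, max 20) hi=[23, 31, 33, 33, 35, 46] (size 6, min 23) -> median=21.5
Step 13: insert 14 -> lo=[1, 4, 5, 9, 11, 14, 20] (size 7, max 20) hi=[23, 31, 33, 33, 35, 46] (size 6, min 23) -> median=20
Step 14: insert 42 -> lo=[1, 4, 5, 9, 11, 14, 20] (size 7, max 20) hi=[23, 31, 33, 33, 35, 42, 46] (size 7, min 23) -> median=21.5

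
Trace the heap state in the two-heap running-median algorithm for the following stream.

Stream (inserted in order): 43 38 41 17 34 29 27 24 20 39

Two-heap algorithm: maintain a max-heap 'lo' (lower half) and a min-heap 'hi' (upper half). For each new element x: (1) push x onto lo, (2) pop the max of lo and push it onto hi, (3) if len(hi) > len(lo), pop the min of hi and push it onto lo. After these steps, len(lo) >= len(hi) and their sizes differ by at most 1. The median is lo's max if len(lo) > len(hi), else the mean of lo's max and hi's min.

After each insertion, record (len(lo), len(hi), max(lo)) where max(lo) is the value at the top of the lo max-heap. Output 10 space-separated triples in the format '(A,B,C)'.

Step 1: insert 43 -> lo=[43] hi=[] -> (len(lo)=1, len(hi)=0, max(lo)=43)
Step 2: insert 38 -> lo=[38] hi=[43] -> (len(lo)=1, len(hi)=1, max(lo)=38)
Step 3: insert 41 -> lo=[38, 41] hi=[43] -> (len(lo)=2, len(hi)=1, max(lo)=41)
Step 4: insert 17 -> lo=[17, 38] hi=[41, 43] -> (len(lo)=2, len(hi)=2, max(lo)=38)
Step 5: insert 34 -> lo=[17, 34, 38] hi=[41, 43] -> (len(lo)=3, len(hi)=2, max(lo)=38)
Step 6: insert 29 -> lo=[17, 29, 34] hi=[38, 41, 43] -> (len(lo)=3, len(hi)=3, max(lo)=34)
Step 7: insert 27 -> lo=[17, 27, 29, 34] hi=[38, 41, 43] -> (len(lo)=4, len(hi)=3, max(lo)=34)
Step 8: insert 24 -> lo=[17, 24, 27, 29] hi=[34, 38, 41, 43] -> (len(lo)=4, len(hi)=4, max(lo)=29)
Step 9: insert 20 -> lo=[17, 20, 24, 27, 29] hi=[34, 38, 41, 43] -> (len(lo)=5, len(hi)=4, max(lo)=29)
Step 10: insert 39 -> lo=[17, 20, 24, 27, 29] hi=[34, 38, 39, 41, 43] -> (len(lo)=5, len(hi)=5, max(lo)=29)

Answer: (1,0,43) (1,1,38) (2,1,41) (2,2,38) (3,2,38) (3,3,34) (4,3,34) (4,4,29) (5,4,29) (5,5,29)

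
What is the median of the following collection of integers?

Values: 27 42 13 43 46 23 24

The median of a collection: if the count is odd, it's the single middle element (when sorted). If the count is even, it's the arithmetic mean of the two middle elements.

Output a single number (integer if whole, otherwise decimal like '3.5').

Answer: 27

Derivation:
Step 1: insert 27 -> lo=[27] (size 1, max 27) hi=[] (size 0) -> median=27
Step 2: insert 42 -> lo=[27] (size 1, max 27) hi=[42] (size 1, min 42) -> median=34.5
Step 3: insert 13 -> lo=[13, 27] (size 2, max 27) hi=[42] (size 1, min 42) -> median=27
Step 4: insert 43 -> lo=[13, 27] (size 2, max 27) hi=[42, 43] (size 2, min 42) -> median=34.5
Step 5: insert 46 -> lo=[13, 27, 42] (size 3, max 42) hi=[43, 46] (size 2, min 43) -> median=42
Step 6: insert 23 -> lo=[13, 23, 27] (size 3, max 27) hi=[42, 43, 46] (size 3, min 42) -> median=34.5
Step 7: insert 24 -> lo=[13, 23, 24, 27] (size 4, max 27) hi=[42, 43, 46] (size 3, min 42) -> median=27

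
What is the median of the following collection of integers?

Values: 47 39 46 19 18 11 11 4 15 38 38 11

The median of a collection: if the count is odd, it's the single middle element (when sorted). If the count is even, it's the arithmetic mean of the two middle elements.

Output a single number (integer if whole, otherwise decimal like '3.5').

Step 1: insert 47 -> lo=[47] (size 1, max 47) hi=[] (size 0) -> median=47
Step 2: insert 39 -> lo=[39] (size 1, max 39) hi=[47] (size 1, min 47) -> median=43
Step 3: insert 46 -> lo=[39, 46] (size 2, max 46) hi=[47] (size 1, min 47) -> median=46
Step 4: insert 19 -> lo=[19, 39] (size 2, max 39) hi=[46, 47] (size 2, min 46) -> median=42.5
Step 5: insert 18 -> lo=[18, 19, 39] (size 3, max 39) hi=[46, 47] (size 2, min 46) -> median=39
Step 6: insert 11 -> lo=[11, 18, 19] (size 3, max 19) hi=[39, 46, 47] (size 3, min 39) -> median=29
Step 7: insert 11 -> lo=[11, 11, 18, 19] (size 4, max 19) hi=[39, 46, 47] (size 3, min 39) -> median=19
Step 8: insert 4 -> lo=[4, 11, 11, 18] (size 4, max 18) hi=[19, 39, 46, 47] (size 4, min 19) -> median=18.5
Step 9: insert 15 -> lo=[4, 11, 11, 15, 18] (size 5, max 18) hi=[19, 39, 46, 47] (size 4, min 19) -> median=18
Step 10: insert 38 -> lo=[4, 11, 11, 15, 18] (size 5, max 18) hi=[19, 38, 39, 46, 47] (size 5, min 19) -> median=18.5
Step 11: insert 38 -> lo=[4, 11, 11, 15, 18, 19] (size 6, max 19) hi=[38, 38, 39, 46, 47] (size 5, min 38) -> median=19
Step 12: insert 11 -> lo=[4, 11, 11, 11, 15, 18] (size 6, max 18) hi=[19, 38, 38, 39, 46, 47] (size 6, min 19) -> median=18.5

Answer: 18.5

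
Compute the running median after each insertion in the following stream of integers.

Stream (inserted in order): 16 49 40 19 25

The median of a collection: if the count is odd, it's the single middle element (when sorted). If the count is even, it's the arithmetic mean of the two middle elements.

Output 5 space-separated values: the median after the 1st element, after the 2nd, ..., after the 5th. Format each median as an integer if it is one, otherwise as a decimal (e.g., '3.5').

Step 1: insert 16 -> lo=[16] (size 1, max 16) hi=[] (size 0) -> median=16
Step 2: insert 49 -> lo=[16] (size 1, max 16) hi=[49] (size 1, min 49) -> median=32.5
Step 3: insert 40 -> lo=[16, 40] (size 2, max 40) hi=[49] (size 1, min 49) -> median=40
Step 4: insert 19 -> lo=[16, 19] (size 2, max 19) hi=[40, 49] (size 2, min 40) -> median=29.5
Step 5: insert 25 -> lo=[16, 19, 25] (size 3, max 25) hi=[40, 49] (size 2, min 40) -> median=25

Answer: 16 32.5 40 29.5 25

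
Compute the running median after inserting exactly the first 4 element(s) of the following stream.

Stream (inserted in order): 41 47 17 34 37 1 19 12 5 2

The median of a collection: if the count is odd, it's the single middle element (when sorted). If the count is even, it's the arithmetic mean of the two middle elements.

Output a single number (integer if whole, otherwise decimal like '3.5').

Answer: 37.5

Derivation:
Step 1: insert 41 -> lo=[41] (size 1, max 41) hi=[] (size 0) -> median=41
Step 2: insert 47 -> lo=[41] (size 1, max 41) hi=[47] (size 1, min 47) -> median=44
Step 3: insert 17 -> lo=[17, 41] (size 2, max 41) hi=[47] (size 1, min 47) -> median=41
Step 4: insert 34 -> lo=[17, 34] (size 2, max 34) hi=[41, 47] (size 2, min 41) -> median=37.5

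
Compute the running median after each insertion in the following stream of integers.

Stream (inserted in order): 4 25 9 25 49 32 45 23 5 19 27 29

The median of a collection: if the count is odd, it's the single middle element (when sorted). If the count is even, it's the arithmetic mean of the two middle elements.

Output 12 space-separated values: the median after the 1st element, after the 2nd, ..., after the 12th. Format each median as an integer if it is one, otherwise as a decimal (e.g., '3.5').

Step 1: insert 4 -> lo=[4] (size 1, max 4) hi=[] (size 0) -> median=4
Step 2: insert 25 -> lo=[4] (size 1, max 4) hi=[25] (size 1, min 25) -> median=14.5
Step 3: insert 9 -> lo=[4, 9] (size 2, max 9) hi=[25] (size 1, min 25) -> median=9
Step 4: insert 25 -> lo=[4, 9] (size 2, max 9) hi=[25, 25] (size 2, min 25) -> median=17
Step 5: insert 49 -> lo=[4, 9, 25] (size 3, max 25) hi=[25, 49] (size 2, min 25) -> median=25
Step 6: insert 32 -> lo=[4, 9, 25] (size 3, max 25) hi=[25, 32, 49] (size 3, min 25) -> median=25
Step 7: insert 45 -> lo=[4, 9, 25, 25] (size 4, max 25) hi=[32, 45, 49] (size 3, min 32) -> median=25
Step 8: insert 23 -> lo=[4, 9, 23, 25] (size 4, max 25) hi=[25, 32, 45, 49] (size 4, min 25) -> median=25
Step 9: insert 5 -> lo=[4, 5, 9, 23, 25] (size 5, max 25) hi=[25, 32, 45, 49] (size 4, min 25) -> median=25
Step 10: insert 19 -> lo=[4, 5, 9, 19, 23] (size 5, max 23) hi=[25, 25, 32, 45, 49] (size 5, min 25) -> median=24
Step 11: insert 27 -> lo=[4, 5, 9, 19, 23, 25] (size 6, max 25) hi=[25, 27, 32, 45, 49] (size 5, min 25) -> median=25
Step 12: insert 29 -> lo=[4, 5, 9, 19, 23, 25] (size 6, max 25) hi=[25, 27, 29, 32, 45, 49] (size 6, min 25) -> median=25

Answer: 4 14.5 9 17 25 25 25 25 25 24 25 25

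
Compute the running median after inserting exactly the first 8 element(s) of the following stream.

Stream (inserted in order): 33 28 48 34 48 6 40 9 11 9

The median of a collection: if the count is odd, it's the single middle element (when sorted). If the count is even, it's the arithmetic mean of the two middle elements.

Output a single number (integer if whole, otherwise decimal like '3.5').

Answer: 33.5

Derivation:
Step 1: insert 33 -> lo=[33] (size 1, max 33) hi=[] (size 0) -> median=33
Step 2: insert 28 -> lo=[28] (size 1, max 28) hi=[33] (size 1, min 33) -> median=30.5
Step 3: insert 48 -> lo=[28, 33] (size 2, max 33) hi=[48] (size 1, min 48) -> median=33
Step 4: insert 34 -> lo=[28, 33] (size 2, max 33) hi=[34, 48] (size 2, min 34) -> median=33.5
Step 5: insert 48 -> lo=[28, 33, 34] (size 3, max 34) hi=[48, 48] (size 2, min 48) -> median=34
Step 6: insert 6 -> lo=[6, 28, 33] (size 3, max 33) hi=[34, 48, 48] (size 3, min 34) -> median=33.5
Step 7: insert 40 -> lo=[6, 28, 33, 34] (size 4, max 34) hi=[40, 48, 48] (size 3, min 40) -> median=34
Step 8: insert 9 -> lo=[6, 9, 28, 33] (size 4, max 33) hi=[34, 40, 48, 48] (size 4, min 34) -> median=33.5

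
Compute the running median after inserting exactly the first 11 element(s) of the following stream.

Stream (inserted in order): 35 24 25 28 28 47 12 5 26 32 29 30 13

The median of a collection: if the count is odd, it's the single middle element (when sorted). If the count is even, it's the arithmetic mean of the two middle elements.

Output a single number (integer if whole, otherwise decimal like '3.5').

Answer: 28

Derivation:
Step 1: insert 35 -> lo=[35] (size 1, max 35) hi=[] (size 0) -> median=35
Step 2: insert 24 -> lo=[24] (size 1, max 24) hi=[35] (size 1, min 35) -> median=29.5
Step 3: insert 25 -> lo=[24, 25] (size 2, max 25) hi=[35] (size 1, min 35) -> median=25
Step 4: insert 28 -> lo=[24, 25] (size 2, max 25) hi=[28, 35] (size 2, min 28) -> median=26.5
Step 5: insert 28 -> lo=[24, 25, 28] (size 3, max 28) hi=[28, 35] (size 2, min 28) -> median=28
Step 6: insert 47 -> lo=[24, 25, 28] (size 3, max 28) hi=[28, 35, 47] (size 3, min 28) -> median=28
Step 7: insert 12 -> lo=[12, 24, 25, 28] (size 4, max 28) hi=[28, 35, 47] (size 3, min 28) -> median=28
Step 8: insert 5 -> lo=[5, 12, 24, 25] (size 4, max 25) hi=[28, 28, 35, 47] (size 4, min 28) -> median=26.5
Step 9: insert 26 -> lo=[5, 12, 24, 25, 26] (size 5, max 26) hi=[28, 28, 35, 47] (size 4, min 28) -> median=26
Step 10: insert 32 -> lo=[5, 12, 24, 25, 26] (size 5, max 26) hi=[28, 28, 32, 35, 47] (size 5, min 28) -> median=27
Step 11: insert 29 -> lo=[5, 12, 24, 25, 26, 28] (size 6, max 28) hi=[28, 29, 32, 35, 47] (size 5, min 28) -> median=28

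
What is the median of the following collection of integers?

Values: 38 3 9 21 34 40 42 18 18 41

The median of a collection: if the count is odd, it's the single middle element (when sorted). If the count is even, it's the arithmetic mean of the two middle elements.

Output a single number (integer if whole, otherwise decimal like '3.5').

Step 1: insert 38 -> lo=[38] (size 1, max 38) hi=[] (size 0) -> median=38
Step 2: insert 3 -> lo=[3] (size 1, max 3) hi=[38] (size 1, min 38) -> median=20.5
Step 3: insert 9 -> lo=[3, 9] (size 2, max 9) hi=[38] (size 1, min 38) -> median=9
Step 4: insert 21 -> lo=[3, 9] (size 2, max 9) hi=[21, 38] (size 2, min 21) -> median=15
Step 5: insert 34 -> lo=[3, 9, 21] (size 3, max 21) hi=[34, 38] (size 2, min 34) -> median=21
Step 6: insert 40 -> lo=[3, 9, 21] (size 3, max 21) hi=[34, 38, 40] (size 3, min 34) -> median=27.5
Step 7: insert 42 -> lo=[3, 9, 21, 34] (size 4, max 34) hi=[38, 40, 42] (size 3, min 38) -> median=34
Step 8: insert 18 -> lo=[3, 9, 18, 21] (size 4, max 21) hi=[34, 38, 40, 42] (size 4, min 34) -> median=27.5
Step 9: insert 18 -> lo=[3, 9, 18, 18, 21] (size 5, max 21) hi=[34, 38, 40, 42] (size 4, min 34) -> median=21
Step 10: insert 41 -> lo=[3, 9, 18, 18, 21] (size 5, max 21) hi=[34, 38, 40, 41, 42] (size 5, min 34) -> median=27.5

Answer: 27.5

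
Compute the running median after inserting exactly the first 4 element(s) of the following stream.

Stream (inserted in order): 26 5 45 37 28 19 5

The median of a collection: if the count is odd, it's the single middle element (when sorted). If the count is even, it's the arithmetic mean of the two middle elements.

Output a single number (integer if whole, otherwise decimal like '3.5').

Step 1: insert 26 -> lo=[26] (size 1, max 26) hi=[] (size 0) -> median=26
Step 2: insert 5 -> lo=[5] (size 1, max 5) hi=[26] (size 1, min 26) -> median=15.5
Step 3: insert 45 -> lo=[5, 26] (size 2, max 26) hi=[45] (size 1, min 45) -> median=26
Step 4: insert 37 -> lo=[5, 26] (size 2, max 26) hi=[37, 45] (size 2, min 37) -> median=31.5

Answer: 31.5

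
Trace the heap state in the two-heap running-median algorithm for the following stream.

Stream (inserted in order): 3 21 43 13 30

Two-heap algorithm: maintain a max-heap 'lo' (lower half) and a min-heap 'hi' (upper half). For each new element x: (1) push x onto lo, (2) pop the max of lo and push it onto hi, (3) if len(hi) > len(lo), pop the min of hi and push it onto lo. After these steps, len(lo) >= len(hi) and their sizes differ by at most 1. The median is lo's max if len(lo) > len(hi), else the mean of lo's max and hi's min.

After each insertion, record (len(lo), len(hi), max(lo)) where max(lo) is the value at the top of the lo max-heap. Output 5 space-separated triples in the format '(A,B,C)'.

Answer: (1,0,3) (1,1,3) (2,1,21) (2,2,13) (3,2,21)

Derivation:
Step 1: insert 3 -> lo=[3] hi=[] -> (len(lo)=1, len(hi)=0, max(lo)=3)
Step 2: insert 21 -> lo=[3] hi=[21] -> (len(lo)=1, len(hi)=1, max(lo)=3)
Step 3: insert 43 -> lo=[3, 21] hi=[43] -> (len(lo)=2, len(hi)=1, max(lo)=21)
Step 4: insert 13 -> lo=[3, 13] hi=[21, 43] -> (len(lo)=2, len(hi)=2, max(lo)=13)
Step 5: insert 30 -> lo=[3, 13, 21] hi=[30, 43] -> (len(lo)=3, len(hi)=2, max(lo)=21)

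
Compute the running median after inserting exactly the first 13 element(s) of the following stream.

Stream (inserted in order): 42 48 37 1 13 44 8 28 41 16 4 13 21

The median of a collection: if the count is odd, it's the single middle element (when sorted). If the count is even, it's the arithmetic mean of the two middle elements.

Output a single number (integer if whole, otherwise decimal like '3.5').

Answer: 21

Derivation:
Step 1: insert 42 -> lo=[42] (size 1, max 42) hi=[] (size 0) -> median=42
Step 2: insert 48 -> lo=[42] (size 1, max 42) hi=[48] (size 1, min 48) -> median=45
Step 3: insert 37 -> lo=[37, 42] (size 2, max 42) hi=[48] (size 1, min 48) -> median=42
Step 4: insert 1 -> lo=[1, 37] (size 2, max 37) hi=[42, 48] (size 2, min 42) -> median=39.5
Step 5: insert 13 -> lo=[1, 13, 37] (size 3, max 37) hi=[42, 48] (size 2, min 42) -> median=37
Step 6: insert 44 -> lo=[1, 13, 37] (size 3, max 37) hi=[42, 44, 48] (size 3, min 42) -> median=39.5
Step 7: insert 8 -> lo=[1, 8, 13, 37] (size 4, max 37) hi=[42, 44, 48] (size 3, min 42) -> median=37
Step 8: insert 28 -> lo=[1, 8, 13, 28] (size 4, max 28) hi=[37, 42, 44, 48] (size 4, min 37) -> median=32.5
Step 9: insert 41 -> lo=[1, 8, 13, 28, 37] (size 5, max 37) hi=[41, 42, 44, 48] (size 4, min 41) -> median=37
Step 10: insert 16 -> lo=[1, 8, 13, 16, 28] (size 5, max 28) hi=[37, 41, 42, 44, 48] (size 5, min 37) -> median=32.5
Step 11: insert 4 -> lo=[1, 4, 8, 13, 16, 28] (size 6, max 28) hi=[37, 41, 42, 44, 48] (size 5, min 37) -> median=28
Step 12: insert 13 -> lo=[1, 4, 8, 13, 13, 16] (size 6, max 16) hi=[28, 37, 41, 42, 44, 48] (size 6, min 28) -> median=22
Step 13: insert 21 -> lo=[1, 4, 8, 13, 13, 16, 21] (size 7, max 21) hi=[28, 37, 41, 42, 44, 48] (size 6, min 28) -> median=21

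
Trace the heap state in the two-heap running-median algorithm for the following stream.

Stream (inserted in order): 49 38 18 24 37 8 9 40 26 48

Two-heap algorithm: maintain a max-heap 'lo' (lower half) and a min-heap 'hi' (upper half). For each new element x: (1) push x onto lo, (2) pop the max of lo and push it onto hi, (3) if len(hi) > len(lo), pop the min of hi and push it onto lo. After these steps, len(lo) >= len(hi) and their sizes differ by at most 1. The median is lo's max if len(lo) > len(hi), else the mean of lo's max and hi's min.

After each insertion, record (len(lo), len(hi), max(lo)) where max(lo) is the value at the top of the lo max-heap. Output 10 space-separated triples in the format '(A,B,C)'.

Step 1: insert 49 -> lo=[49] hi=[] -> (len(lo)=1, len(hi)=0, max(lo)=49)
Step 2: insert 38 -> lo=[38] hi=[49] -> (len(lo)=1, len(hi)=1, max(lo)=38)
Step 3: insert 18 -> lo=[18, 38] hi=[49] -> (len(lo)=2, len(hi)=1, max(lo)=38)
Step 4: insert 24 -> lo=[18, 24] hi=[38, 49] -> (len(lo)=2, len(hi)=2, max(lo)=24)
Step 5: insert 37 -> lo=[18, 24, 37] hi=[38, 49] -> (len(lo)=3, len(hi)=2, max(lo)=37)
Step 6: insert 8 -> lo=[8, 18, 24] hi=[37, 38, 49] -> (len(lo)=3, len(hi)=3, max(lo)=24)
Step 7: insert 9 -> lo=[8, 9, 18, 24] hi=[37, 38, 49] -> (len(lo)=4, len(hi)=3, max(lo)=24)
Step 8: insert 40 -> lo=[8, 9, 18, 24] hi=[37, 38, 40, 49] -> (len(lo)=4, len(hi)=4, max(lo)=24)
Step 9: insert 26 -> lo=[8, 9, 18, 24, 26] hi=[37, 38, 40, 49] -> (len(lo)=5, len(hi)=4, max(lo)=26)
Step 10: insert 48 -> lo=[8, 9, 18, 24, 26] hi=[37, 38, 40, 48, 49] -> (len(lo)=5, len(hi)=5, max(lo)=26)

Answer: (1,0,49) (1,1,38) (2,1,38) (2,2,24) (3,2,37) (3,3,24) (4,3,24) (4,4,24) (5,4,26) (5,5,26)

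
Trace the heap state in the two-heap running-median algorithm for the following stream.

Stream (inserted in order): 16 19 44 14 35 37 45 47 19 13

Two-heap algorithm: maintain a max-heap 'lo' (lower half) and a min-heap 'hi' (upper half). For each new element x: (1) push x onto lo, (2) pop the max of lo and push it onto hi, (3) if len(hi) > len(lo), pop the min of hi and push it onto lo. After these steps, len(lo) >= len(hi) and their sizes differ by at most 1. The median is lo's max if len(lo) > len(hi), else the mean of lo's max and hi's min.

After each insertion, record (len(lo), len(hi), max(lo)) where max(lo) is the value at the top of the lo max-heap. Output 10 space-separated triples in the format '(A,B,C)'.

Step 1: insert 16 -> lo=[16] hi=[] -> (len(lo)=1, len(hi)=0, max(lo)=16)
Step 2: insert 19 -> lo=[16] hi=[19] -> (len(lo)=1, len(hi)=1, max(lo)=16)
Step 3: insert 44 -> lo=[16, 19] hi=[44] -> (len(lo)=2, len(hi)=1, max(lo)=19)
Step 4: insert 14 -> lo=[14, 16] hi=[19, 44] -> (len(lo)=2, len(hi)=2, max(lo)=16)
Step 5: insert 35 -> lo=[14, 16, 19] hi=[35, 44] -> (len(lo)=3, len(hi)=2, max(lo)=19)
Step 6: insert 37 -> lo=[14, 16, 19] hi=[35, 37, 44] -> (len(lo)=3, len(hi)=3, max(lo)=19)
Step 7: insert 45 -> lo=[14, 16, 19, 35] hi=[37, 44, 45] -> (len(lo)=4, len(hi)=3, max(lo)=35)
Step 8: insert 47 -> lo=[14, 16, 19, 35] hi=[37, 44, 45, 47] -> (len(lo)=4, len(hi)=4, max(lo)=35)
Step 9: insert 19 -> lo=[14, 16, 19, 19, 35] hi=[37, 44, 45, 47] -> (len(lo)=5, len(hi)=4, max(lo)=35)
Step 10: insert 13 -> lo=[13, 14, 16, 19, 19] hi=[35, 37, 44, 45, 47] -> (len(lo)=5, len(hi)=5, max(lo)=19)

Answer: (1,0,16) (1,1,16) (2,1,19) (2,2,16) (3,2,19) (3,3,19) (4,3,35) (4,4,35) (5,4,35) (5,5,19)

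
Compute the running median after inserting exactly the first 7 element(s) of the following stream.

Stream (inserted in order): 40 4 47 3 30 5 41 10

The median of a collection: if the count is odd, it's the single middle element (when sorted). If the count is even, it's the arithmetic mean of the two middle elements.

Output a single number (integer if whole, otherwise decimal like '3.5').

Answer: 30

Derivation:
Step 1: insert 40 -> lo=[40] (size 1, max 40) hi=[] (size 0) -> median=40
Step 2: insert 4 -> lo=[4] (size 1, max 4) hi=[40] (size 1, min 40) -> median=22
Step 3: insert 47 -> lo=[4, 40] (size 2, max 40) hi=[47] (size 1, min 47) -> median=40
Step 4: insert 3 -> lo=[3, 4] (size 2, max 4) hi=[40, 47] (size 2, min 40) -> median=22
Step 5: insert 30 -> lo=[3, 4, 30] (size 3, max 30) hi=[40, 47] (size 2, min 40) -> median=30
Step 6: insert 5 -> lo=[3, 4, 5] (size 3, max 5) hi=[30, 40, 47] (size 3, min 30) -> median=17.5
Step 7: insert 41 -> lo=[3, 4, 5, 30] (size 4, max 30) hi=[40, 41, 47] (size 3, min 40) -> median=30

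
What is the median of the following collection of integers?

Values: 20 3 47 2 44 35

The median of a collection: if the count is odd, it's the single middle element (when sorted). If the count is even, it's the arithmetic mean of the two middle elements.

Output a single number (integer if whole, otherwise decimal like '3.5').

Answer: 27.5

Derivation:
Step 1: insert 20 -> lo=[20] (size 1, max 20) hi=[] (size 0) -> median=20
Step 2: insert 3 -> lo=[3] (size 1, max 3) hi=[20] (size 1, min 20) -> median=11.5
Step 3: insert 47 -> lo=[3, 20] (size 2, max 20) hi=[47] (size 1, min 47) -> median=20
Step 4: insert 2 -> lo=[2, 3] (size 2, max 3) hi=[20, 47] (size 2, min 20) -> median=11.5
Step 5: insert 44 -> lo=[2, 3, 20] (size 3, max 20) hi=[44, 47] (size 2, min 44) -> median=20
Step 6: insert 35 -> lo=[2, 3, 20] (size 3, max 20) hi=[35, 44, 47] (size 3, min 35) -> median=27.5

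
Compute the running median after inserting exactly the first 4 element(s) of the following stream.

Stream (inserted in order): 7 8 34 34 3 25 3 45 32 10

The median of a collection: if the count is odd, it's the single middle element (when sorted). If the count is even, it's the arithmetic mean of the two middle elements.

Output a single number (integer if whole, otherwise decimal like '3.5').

Answer: 21

Derivation:
Step 1: insert 7 -> lo=[7] (size 1, max 7) hi=[] (size 0) -> median=7
Step 2: insert 8 -> lo=[7] (size 1, max 7) hi=[8] (size 1, min 8) -> median=7.5
Step 3: insert 34 -> lo=[7, 8] (size 2, max 8) hi=[34] (size 1, min 34) -> median=8
Step 4: insert 34 -> lo=[7, 8] (size 2, max 8) hi=[34, 34] (size 2, min 34) -> median=21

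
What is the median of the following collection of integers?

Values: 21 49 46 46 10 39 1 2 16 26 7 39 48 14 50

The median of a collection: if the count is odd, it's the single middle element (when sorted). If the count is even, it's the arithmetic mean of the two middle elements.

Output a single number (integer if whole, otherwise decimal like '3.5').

Step 1: insert 21 -> lo=[21] (size 1, max 21) hi=[] (size 0) -> median=21
Step 2: insert 49 -> lo=[21] (size 1, max 21) hi=[49] (size 1, min 49) -> median=35
Step 3: insert 46 -> lo=[21, 46] (size 2, max 46) hi=[49] (size 1, min 49) -> median=46
Step 4: insert 46 -> lo=[21, 46] (size 2, max 46) hi=[46, 49] (size 2, min 46) -> median=46
Step 5: insert 10 -> lo=[10, 21, 46] (size 3, max 46) hi=[46, 49] (size 2, min 46) -> median=46
Step 6: insert 39 -> lo=[10, 21, 39] (size 3, max 39) hi=[46, 46, 49] (size 3, min 46) -> median=42.5
Step 7: insert 1 -> lo=[1, 10, 21, 39] (size 4, max 39) hi=[46, 46, 49] (size 3, min 46) -> median=39
Step 8: insert 2 -> lo=[1, 2, 10, 21] (size 4, max 21) hi=[39, 46, 46, 49] (size 4, min 39) -> median=30
Step 9: insert 16 -> lo=[1, 2, 10, 16, 21] (size 5, max 21) hi=[39, 46, 46, 49] (size 4, min 39) -> median=21
Step 10: insert 26 -> lo=[1, 2, 10, 16, 21] (size 5, max 21) hi=[26, 39, 46, 46, 49] (size 5, min 26) -> median=23.5
Step 11: insert 7 -> lo=[1, 2, 7, 10, 16, 21] (size 6, max 21) hi=[26, 39, 46, 46, 49] (size 5, min 26) -> median=21
Step 12: insert 39 -> lo=[1, 2, 7, 10, 16, 21] (size 6, max 21) hi=[26, 39, 39, 46, 46, 49] (size 6, min 26) -> median=23.5
Step 13: insert 48 -> lo=[1, 2, 7, 10, 16, 21, 26] (size 7, max 26) hi=[39, 39, 46, 46, 48, 49] (size 6, min 39) -> median=26
Step 14: insert 14 -> lo=[1, 2, 7, 10, 14, 16, 21] (size 7, max 21) hi=[26, 39, 39, 46, 46, 48, 49] (size 7, min 26) -> median=23.5
Step 15: insert 50 -> lo=[1, 2, 7, 10, 14, 16, 21, 26] (size 8, max 26) hi=[39, 39, 46, 46, 48, 49, 50] (size 7, min 39) -> median=26

Answer: 26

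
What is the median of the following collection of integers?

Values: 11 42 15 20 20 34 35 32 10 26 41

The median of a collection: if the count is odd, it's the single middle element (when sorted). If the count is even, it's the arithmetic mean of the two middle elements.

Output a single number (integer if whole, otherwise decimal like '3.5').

Step 1: insert 11 -> lo=[11] (size 1, max 11) hi=[] (size 0) -> median=11
Step 2: insert 42 -> lo=[11] (size 1, max 11) hi=[42] (size 1, min 42) -> median=26.5
Step 3: insert 15 -> lo=[11, 15] (size 2, max 15) hi=[42] (size 1, min 42) -> median=15
Step 4: insert 20 -> lo=[11, 15] (size 2, max 15) hi=[20, 42] (size 2, min 20) -> median=17.5
Step 5: insert 20 -> lo=[11, 15, 20] (size 3, max 20) hi=[20, 42] (size 2, min 20) -> median=20
Step 6: insert 34 -> lo=[11, 15, 20] (size 3, max 20) hi=[20, 34, 42] (size 3, min 20) -> median=20
Step 7: insert 35 -> lo=[11, 15, 20, 20] (size 4, max 20) hi=[34, 35, 42] (size 3, min 34) -> median=20
Step 8: insert 32 -> lo=[11, 15, 20, 20] (size 4, max 20) hi=[32, 34, 35, 42] (size 4, min 32) -> median=26
Step 9: insert 10 -> lo=[10, 11, 15, 20, 20] (size 5, max 20) hi=[32, 34, 35, 42] (size 4, min 32) -> median=20
Step 10: insert 26 -> lo=[10, 11, 15, 20, 20] (size 5, max 20) hi=[26, 32, 34, 35, 42] (size 5, min 26) -> median=23
Step 11: insert 41 -> lo=[10, 11, 15, 20, 20, 26] (size 6, max 26) hi=[32, 34, 35, 41, 42] (size 5, min 32) -> median=26

Answer: 26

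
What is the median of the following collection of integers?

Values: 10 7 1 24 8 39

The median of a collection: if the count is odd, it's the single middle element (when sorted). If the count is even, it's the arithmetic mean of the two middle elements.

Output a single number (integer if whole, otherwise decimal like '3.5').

Step 1: insert 10 -> lo=[10] (size 1, max 10) hi=[] (size 0) -> median=10
Step 2: insert 7 -> lo=[7] (size 1, max 7) hi=[10] (size 1, min 10) -> median=8.5
Step 3: insert 1 -> lo=[1, 7] (size 2, max 7) hi=[10] (size 1, min 10) -> median=7
Step 4: insert 24 -> lo=[1, 7] (size 2, max 7) hi=[10, 24] (size 2, min 10) -> median=8.5
Step 5: insert 8 -> lo=[1, 7, 8] (size 3, max 8) hi=[10, 24] (size 2, min 10) -> median=8
Step 6: insert 39 -> lo=[1, 7, 8] (size 3, max 8) hi=[10, 24, 39] (size 3, min 10) -> median=9

Answer: 9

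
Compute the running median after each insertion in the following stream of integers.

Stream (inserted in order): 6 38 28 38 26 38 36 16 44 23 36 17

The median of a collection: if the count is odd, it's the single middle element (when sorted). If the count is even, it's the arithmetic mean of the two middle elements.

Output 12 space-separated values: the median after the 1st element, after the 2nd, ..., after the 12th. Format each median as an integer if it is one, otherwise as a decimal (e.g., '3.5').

Answer: 6 22 28 33 28 33 36 32 36 32 36 32

Derivation:
Step 1: insert 6 -> lo=[6] (size 1, max 6) hi=[] (size 0) -> median=6
Step 2: insert 38 -> lo=[6] (size 1, max 6) hi=[38] (size 1, min 38) -> median=22
Step 3: insert 28 -> lo=[6, 28] (size 2, max 28) hi=[38] (size 1, min 38) -> median=28
Step 4: insert 38 -> lo=[6, 28] (size 2, max 28) hi=[38, 38] (size 2, min 38) -> median=33
Step 5: insert 26 -> lo=[6, 26, 28] (size 3, max 28) hi=[38, 38] (size 2, min 38) -> median=28
Step 6: insert 38 -> lo=[6, 26, 28] (size 3, max 28) hi=[38, 38, 38] (size 3, min 38) -> median=33
Step 7: insert 36 -> lo=[6, 26, 28, 36] (size 4, max 36) hi=[38, 38, 38] (size 3, min 38) -> median=36
Step 8: insert 16 -> lo=[6, 16, 26, 28] (size 4, max 28) hi=[36, 38, 38, 38] (size 4, min 36) -> median=32
Step 9: insert 44 -> lo=[6, 16, 26, 28, 36] (size 5, max 36) hi=[38, 38, 38, 44] (size 4, min 38) -> median=36
Step 10: insert 23 -> lo=[6, 16, 23, 26, 28] (size 5, max 28) hi=[36, 38, 38, 38, 44] (size 5, min 36) -> median=32
Step 11: insert 36 -> lo=[6, 16, 23, 26, 28, 36] (size 6, max 36) hi=[36, 38, 38, 38, 44] (size 5, min 36) -> median=36
Step 12: insert 17 -> lo=[6, 16, 17, 23, 26, 28] (size 6, max 28) hi=[36, 36, 38, 38, 38, 44] (size 6, min 36) -> median=32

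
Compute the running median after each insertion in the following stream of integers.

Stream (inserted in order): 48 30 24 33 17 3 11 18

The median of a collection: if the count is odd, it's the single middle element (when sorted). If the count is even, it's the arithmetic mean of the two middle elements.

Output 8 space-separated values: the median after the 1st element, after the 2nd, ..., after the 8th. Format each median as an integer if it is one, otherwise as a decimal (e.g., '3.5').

Step 1: insert 48 -> lo=[48] (size 1, max 48) hi=[] (size 0) -> median=48
Step 2: insert 30 -> lo=[30] (size 1, max 30) hi=[48] (size 1, min 48) -> median=39
Step 3: insert 24 -> lo=[24, 30] (size 2, max 30) hi=[48] (size 1, min 48) -> median=30
Step 4: insert 33 -> lo=[24, 30] (size 2, max 30) hi=[33, 48] (size 2, min 33) -> median=31.5
Step 5: insert 17 -> lo=[17, 24, 30] (size 3, max 30) hi=[33, 48] (size 2, min 33) -> median=30
Step 6: insert 3 -> lo=[3, 17, 24] (size 3, max 24) hi=[30, 33, 48] (size 3, min 30) -> median=27
Step 7: insert 11 -> lo=[3, 11, 17, 24] (size 4, max 24) hi=[30, 33, 48] (size 3, min 30) -> median=24
Step 8: insert 18 -> lo=[3, 11, 17, 18] (size 4, max 18) hi=[24, 30, 33, 48] (size 4, min 24) -> median=21

Answer: 48 39 30 31.5 30 27 24 21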